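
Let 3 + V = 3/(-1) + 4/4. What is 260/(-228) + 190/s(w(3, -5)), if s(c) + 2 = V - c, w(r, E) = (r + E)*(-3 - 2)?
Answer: -11935/969 ≈ -12.317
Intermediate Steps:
V = -5 (V = -3 + (3/(-1) + 4/4) = -3 + (3*(-1) + 4*(1/4)) = -3 + (-3 + 1) = -3 - 2 = -5)
w(r, E) = -5*E - 5*r (w(r, E) = (E + r)*(-5) = -5*E - 5*r)
s(c) = -7 - c (s(c) = -2 + (-5 - c) = -7 - c)
260/(-228) + 190/s(w(3, -5)) = 260/(-228) + 190/(-7 - (-5*(-5) - 5*3)) = 260*(-1/228) + 190/(-7 - (25 - 15)) = -65/57 + 190/(-7 - 1*10) = -65/57 + 190/(-7 - 10) = -65/57 + 190/(-17) = -65/57 + 190*(-1/17) = -65/57 - 190/17 = -11935/969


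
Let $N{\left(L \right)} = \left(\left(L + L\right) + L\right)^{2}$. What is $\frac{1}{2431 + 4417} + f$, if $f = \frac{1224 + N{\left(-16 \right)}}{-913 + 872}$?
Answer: $- \frac{24159703}{280768} \approx -86.049$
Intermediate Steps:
$N{\left(L \right)} = 9 L^{2}$ ($N{\left(L \right)} = \left(2 L + L\right)^{2} = \left(3 L\right)^{2} = 9 L^{2}$)
$f = - \frac{3528}{41}$ ($f = \frac{1224 + 9 \left(-16\right)^{2}}{-913 + 872} = \frac{1224 + 9 \cdot 256}{-41} = \left(1224 + 2304\right) \left(- \frac{1}{41}\right) = 3528 \left(- \frac{1}{41}\right) = - \frac{3528}{41} \approx -86.049$)
$\frac{1}{2431 + 4417} + f = \frac{1}{2431 + 4417} - \frac{3528}{41} = \frac{1}{6848} - \frac{3528}{41} = - \frac{24159703}{280768}$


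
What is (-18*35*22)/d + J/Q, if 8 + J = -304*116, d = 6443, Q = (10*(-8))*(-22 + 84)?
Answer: 19813987/3994660 ≈ 4.9601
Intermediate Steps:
Q = -4960 (Q = -80*62 = -4960)
J = -35272 (J = -8 - 304*116 = -8 - 35264 = -35272)
(-18*35*22)/d + J/Q = (-18*35*22)/6443 - 35272/(-4960) = -630*22*(1/6443) - 35272*(-1/4960) = -13860*1/6443 + 4409/620 = -13860/6443 + 4409/620 = 19813987/3994660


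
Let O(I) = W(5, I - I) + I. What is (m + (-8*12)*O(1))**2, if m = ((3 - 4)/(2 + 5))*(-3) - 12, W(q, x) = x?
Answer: 567009/49 ≈ 11572.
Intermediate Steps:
m = -81/7 (m = -1/7*(-3) - 12 = 3/7 - 12 = -81/7 ≈ -11.571)
O(I) = I (O(I) = (I - I) + I = 0 + I = I)
(m + (-8*12)*O(1))**2 = (-81/7 - 8*12*1)**2 = (-81/7 - 96*1)**2 = (-81/7 - 96)**2 = (-753/7)**2 = 567009/49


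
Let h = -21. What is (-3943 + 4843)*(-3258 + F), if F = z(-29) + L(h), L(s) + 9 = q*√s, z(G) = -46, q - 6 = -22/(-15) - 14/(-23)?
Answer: -2981700 + 167160*I*√21/23 ≈ -2.9817e+6 + 33305.0*I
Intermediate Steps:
q = 2786/345 (q = 6 + (-22/(-15) - 14/(-23)) = 6 + (-22*(-1/15) - 14*(-1/23)) = 6 + (22/15 + 14/23) = 6 + 716/345 = 2786/345 ≈ 8.0754)
L(s) = -9 + 2786*√s/345
F = -55 + 2786*I*√21/345 (F = -46 + (-9 + 2786*√(-21)/345) = -46 + (-9 + 2786*(I*√21)/345) = -46 + (-9 + 2786*I*√21/345) = -55 + 2786*I*√21/345 ≈ -55.0 + 37.006*I)
(-3943 + 4843)*(-3258 + F) = (-3943 + 4843)*(-3258 + (-55 + 2786*I*√21/345)) = 900*(-3313 + 2786*I*√21/345) = -2981700 + 167160*I*√21/23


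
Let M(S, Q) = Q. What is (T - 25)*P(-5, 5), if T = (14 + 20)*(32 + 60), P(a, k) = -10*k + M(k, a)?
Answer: -170665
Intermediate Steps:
P(a, k) = a - 10*k (P(a, k) = -10*k + a = a - 10*k)
T = 3128 (T = 34*92 = 3128)
(T - 25)*P(-5, 5) = (3128 - 25)*(-5 - 10*5) = 3103*(-5 - 50) = 3103*(-55) = -170665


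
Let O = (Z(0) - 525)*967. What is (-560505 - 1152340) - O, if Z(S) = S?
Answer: -1205170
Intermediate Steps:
O = -507675 (O = (0 - 525)*967 = -525*967 = -507675)
(-560505 - 1152340) - O = (-560505 - 1152340) - 1*(-507675) = -1712845 + 507675 = -1205170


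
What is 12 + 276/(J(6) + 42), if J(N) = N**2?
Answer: 202/13 ≈ 15.538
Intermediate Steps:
12 + 276/(J(6) + 42) = 12 + 276/(6**2 + 42) = 12 + 276/(36 + 42) = 12 + 276/78 = 12 + (1/78)*276 = 12 + 46/13 = 202/13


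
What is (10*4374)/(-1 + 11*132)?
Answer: 43740/1451 ≈ 30.145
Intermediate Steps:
(10*4374)/(-1 + 11*132) = 43740/(-1 + 1452) = 43740/1451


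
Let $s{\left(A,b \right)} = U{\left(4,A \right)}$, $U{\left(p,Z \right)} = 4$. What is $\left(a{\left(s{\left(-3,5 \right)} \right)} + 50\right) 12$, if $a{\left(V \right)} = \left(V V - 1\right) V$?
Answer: $1320$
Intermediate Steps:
$s{\left(A,b \right)} = 4$
$a{\left(V \right)} = V \left(-1 + V^{2}\right)$ ($a{\left(V \right)} = \left(V^{2} - 1\right) V = \left(-1 + V^{2}\right) V = V \left(-1 + V^{2}\right)$)
$\left(a{\left(s{\left(-3,5 \right)} \right)} + 50\right) 12 = \left(\left(4^{3} - 4\right) + 50\right) 12 = \left(\left(64 - 4\right) + 50\right) 12 = \left(60 + 50\right) 12 = 110 \cdot 12 = 1320$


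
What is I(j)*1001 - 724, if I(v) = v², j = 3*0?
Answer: -724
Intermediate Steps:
j = 0
I(j)*1001 - 724 = 0²*1001 - 724 = 0*1001 - 724 = 0 - 724 = -724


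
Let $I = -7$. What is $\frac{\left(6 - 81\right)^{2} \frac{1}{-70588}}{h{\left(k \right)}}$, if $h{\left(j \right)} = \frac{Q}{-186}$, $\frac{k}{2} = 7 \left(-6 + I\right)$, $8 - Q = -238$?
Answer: $\frac{174375}{2894108} \approx 0.060252$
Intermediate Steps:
$Q = 246$ ($Q = 8 - -238 = 8 + 238 = 246$)
$k = -182$ ($k = 2 \cdot 7 \left(-6 - 7\right) = 2 \cdot 7 \left(-13\right) = 2 \left(-91\right) = -182$)
$h{\left(j \right)} = - \frac{41}{31}$ ($h{\left(j \right)} = \frac{246}{-186} = 246 \left(- \frac{1}{186}\right) = - \frac{41}{31}$)
$\frac{\left(6 - 81\right)^{2} \frac{1}{-70588}}{h{\left(k \right)}} = \frac{\left(6 - 81\right)^{2} \frac{1}{-70588}}{- \frac{41}{31}} = \left(-75\right)^{2} \left(- \frac{1}{70588}\right) \left(- \frac{31}{41}\right) = 5625 \left(- \frac{1}{70588}\right) \left(- \frac{31}{41}\right) = \left(- \frac{5625}{70588}\right) \left(- \frac{31}{41}\right) = \frac{174375}{2894108}$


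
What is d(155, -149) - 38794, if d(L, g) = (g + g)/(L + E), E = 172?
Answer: -12685936/327 ≈ -38795.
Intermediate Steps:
d(L, g) = 2*g/(172 + L) (d(L, g) = (g + g)/(L + 172) = (2*g)/(172 + L) = 2*g/(172 + L))
d(155, -149) - 38794 = 2*(-149)/(172 + 155) - 38794 = 2*(-149)/327 - 38794 = 2*(-149)*(1/327) - 38794 = -298/327 - 38794 = -12685936/327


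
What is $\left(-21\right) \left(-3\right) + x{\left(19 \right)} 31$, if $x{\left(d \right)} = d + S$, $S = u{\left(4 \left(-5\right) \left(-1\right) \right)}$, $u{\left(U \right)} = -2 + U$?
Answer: $1210$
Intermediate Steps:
$S = 18$ ($S = -2 + 4 \left(-5\right) \left(-1\right) = -2 - -20 = -2 + 20 = 18$)
$x{\left(d \right)} = 18 + d$ ($x{\left(d \right)} = d + 18 = 18 + d$)
$\left(-21\right) \left(-3\right) + x{\left(19 \right)} 31 = \left(-21\right) \left(-3\right) + \left(18 + 19\right) 31 = 63 + 37 \cdot 31 = 63 + 1147 = 1210$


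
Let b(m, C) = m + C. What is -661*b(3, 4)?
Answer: -4627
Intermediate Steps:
b(m, C) = C + m
-661*b(3, 4) = -661*(4 + 3) = -661*7 = -4627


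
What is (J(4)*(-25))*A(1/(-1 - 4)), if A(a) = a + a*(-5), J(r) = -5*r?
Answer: 400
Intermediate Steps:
A(a) = -4*a (A(a) = a - 5*a = -4*a)
(J(4)*(-25))*A(1/(-1 - 4)) = (-5*4*(-25))*(-4/(-1 - 4)) = (-20*(-25))*(-4/(-5)) = 500*(-4*(-⅕)) = 500*(⅘) = 400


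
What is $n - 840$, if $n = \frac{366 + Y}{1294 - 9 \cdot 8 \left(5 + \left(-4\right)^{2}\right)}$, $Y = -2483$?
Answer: $- \frac{181003}{218} \approx -830.29$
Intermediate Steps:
$n = \frac{2117}{218}$ ($n = \frac{366 - 2483}{1294 - 9 \cdot 8 \left(5 + \left(-4\right)^{2}\right)} = - \frac{2117}{1294 - 9 \cdot 8 \left(5 + 16\right)} = - \frac{2117}{1294 - 9 \cdot 8 \cdot 21} = - \frac{2117}{1294 - 1512} = - \frac{2117}{-218} = \left(-2117\right) \left(- \frac{1}{218}\right) = \frac{2117}{218} \approx 9.711$)
$n - 840 = \frac{2117}{218} - 840 = - \frac{181003}{218}$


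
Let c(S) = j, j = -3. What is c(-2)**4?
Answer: 81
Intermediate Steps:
c(S) = -3
c(-2)**4 = (-3)**4 = 81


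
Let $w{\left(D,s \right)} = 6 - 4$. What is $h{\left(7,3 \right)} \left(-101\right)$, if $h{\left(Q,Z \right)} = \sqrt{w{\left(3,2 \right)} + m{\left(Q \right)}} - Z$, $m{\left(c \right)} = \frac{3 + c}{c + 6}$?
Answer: $303 - \frac{606 \sqrt{13}}{13} \approx 134.93$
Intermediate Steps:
$w{\left(D,s \right)} = 2$ ($w{\left(D,s \right)} = 6 - 4 = 2$)
$m{\left(c \right)} = \frac{3 + c}{6 + c}$
$h{\left(Q,Z \right)} = \sqrt{2 + \frac{3 + Q}{6 + Q}} - Z$
$h{\left(7,3 \right)} \left(-101\right) = \left(\left(-1\right) 3 + \sqrt{3} \sqrt{\frac{5 + 7}{6 + 7}}\right) \left(-101\right) = \left(-3 + \sqrt{3} \sqrt{\frac{1}{13} \cdot 12}\right) \left(-101\right) = \left(-3 + \sqrt{3} \sqrt{\frac{12}{13}}\right) \left(-101\right) = \left(-3 + \sqrt{3} \frac{2 \sqrt{39}}{13}\right) \left(-101\right) = \left(-3 + \frac{6 \sqrt{13}}{13}\right) \left(-101\right) = 303 - \frac{606 \sqrt{13}}{13}$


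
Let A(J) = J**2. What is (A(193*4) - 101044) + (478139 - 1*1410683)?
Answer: -437604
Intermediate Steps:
(A(193*4) - 101044) + (478139 - 1*1410683) = ((193*4)**2 - 101044) + (478139 - 1*1410683) = (772**2 - 101044) + (478139 - 1410683) = (595984 - 101044) - 932544 = 494940 - 932544 = -437604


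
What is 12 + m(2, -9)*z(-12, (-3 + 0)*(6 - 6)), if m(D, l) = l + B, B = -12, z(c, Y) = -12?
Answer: 264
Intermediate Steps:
m(D, l) = -12 + l (m(D, l) = l - 12 = -12 + l)
12 + m(2, -9)*z(-12, (-3 + 0)*(6 - 6)) = 12 + (-12 - 9)*(-12) = 12 - 21*(-12) = 12 + 252 = 264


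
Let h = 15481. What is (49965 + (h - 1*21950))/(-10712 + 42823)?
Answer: 43496/32111 ≈ 1.3546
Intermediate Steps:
(49965 + (h - 1*21950))/(-10712 + 42823) = (49965 + (15481 - 1*21950))/(-10712 + 42823) = (49965 + (15481 - 21950))/32111 = (49965 - 6469)*(1/32111) = 43496*(1/32111) = 43496/32111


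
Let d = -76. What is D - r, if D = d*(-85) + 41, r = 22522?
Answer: -16021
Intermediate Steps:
D = 6501 (D = -76*(-85) + 41 = 6460 + 41 = 6501)
D - r = 6501 - 1*22522 = 6501 - 22522 = -16021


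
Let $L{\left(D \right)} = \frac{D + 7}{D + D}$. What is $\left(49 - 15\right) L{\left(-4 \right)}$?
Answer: $- \frac{51}{4} \approx -12.75$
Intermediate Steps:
$L{\left(D \right)} = \frac{7 + D}{2 D}$
$\left(49 - 15\right) L{\left(-4 \right)} = \left(49 - 15\right) \frac{7 - 4}{2 \left(-4\right)} = 34 \cdot \frac{1}{2} \left(- \frac{1}{4}\right) 3 = 34 \left(- \frac{3}{8}\right) = - \frac{51}{4}$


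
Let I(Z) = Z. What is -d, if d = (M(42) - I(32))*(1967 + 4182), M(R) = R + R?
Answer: -319748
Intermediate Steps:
M(R) = 2*R
d = 319748 (d = (2*42 - 1*32)*(1967 + 4182) = (84 - 32)*6149 = 52*6149 = 319748)
-d = -1*319748 = -319748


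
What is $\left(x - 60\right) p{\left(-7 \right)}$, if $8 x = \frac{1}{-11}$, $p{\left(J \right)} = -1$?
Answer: $\frac{5281}{88} \approx 60.011$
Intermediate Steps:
$x = - \frac{1}{88}$ ($x = \frac{1}{8 \left(-11\right)} = \frac{1}{8} \left(- \frac{1}{11}\right) = - \frac{1}{88} \approx -0.011364$)
$\left(x - 60\right) p{\left(-7 \right)} = \left(- \frac{1}{88} - 60\right) \left(-1\right) = \left(- \frac{5281}{88}\right) \left(-1\right) = \frac{5281}{88}$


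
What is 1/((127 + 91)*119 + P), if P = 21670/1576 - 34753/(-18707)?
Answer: 74828/1942355873 ≈ 3.8524e-5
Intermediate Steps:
P = 1167897/74828 (P = 21670*(1/1576) - 34753*(-1/18707) = 55/4 + 34753/18707 = 1167897/74828 ≈ 15.608)
1/((127 + 91)*119 + P) = 1/((127 + 91)*119 + 1167897/74828) = 1/(218*119 + 1167897/74828) = 1/(25942 + 1167897/74828) = 1/(1942355873/74828) = 74828/1942355873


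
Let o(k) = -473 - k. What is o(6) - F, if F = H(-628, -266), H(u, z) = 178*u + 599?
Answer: 110706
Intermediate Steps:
H(u, z) = 599 + 178*u
F = -111185 (F = 599 + 178*(-628) = 599 - 111784 = -111185)
o(6) - F = (-473 - 1*6) - 1*(-111185) = (-473 - 6) + 111185 = -479 + 111185 = 110706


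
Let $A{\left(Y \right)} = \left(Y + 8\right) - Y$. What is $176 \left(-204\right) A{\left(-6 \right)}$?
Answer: $-287232$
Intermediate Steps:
$A{\left(Y \right)} = 8$ ($A{\left(Y \right)} = \left(8 + Y\right) - Y = 8$)
$176 \left(-204\right) A{\left(-6 \right)} = 176 \left(-204\right) 8 = \left(-35904\right) 8 = -287232$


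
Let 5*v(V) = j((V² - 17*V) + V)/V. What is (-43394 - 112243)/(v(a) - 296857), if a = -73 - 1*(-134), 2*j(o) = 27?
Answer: 94938570/181082743 ≈ 0.52428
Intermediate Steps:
j(o) = 27/2 (j(o) = (½)*27 = 27/2)
a = 61 (a = -73 + 134 = 61)
v(V) = 27/(10*V) (v(V) = (27/(2*V))/5 = 27/(10*V))
(-43394 - 112243)/(v(a) - 296857) = (-43394 - 112243)/((27/10)/61 - 296857) = -155637/((27/10)*(1/61) - 296857) = -155637/(27/610 - 296857) = -155637/(-181082743/610) = -155637*(-610/181082743) = 94938570/181082743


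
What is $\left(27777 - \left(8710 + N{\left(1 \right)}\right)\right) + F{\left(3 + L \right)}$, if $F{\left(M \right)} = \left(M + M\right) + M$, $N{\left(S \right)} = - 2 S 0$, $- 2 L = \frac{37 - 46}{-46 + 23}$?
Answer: $\frac{877469}{46} \approx 19075.0$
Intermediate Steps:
$L = - \frac{9}{46}$ ($L = - \frac{\left(37 - 46\right) \frac{1}{-46 + 23}}{2} = - \frac{\left(-9\right) \frac{1}{-23}}{2} = - \frac{\left(-9\right) \left(- \frac{1}{23}\right)}{2} = \left(- \frac{1}{2}\right) \frac{9}{23} = - \frac{9}{46} \approx -0.19565$)
$N{\left(S \right)} = 0$
$F{\left(M \right)} = 3 M$ ($F{\left(M \right)} = 2 M + M = 3 M$)
$\left(27777 - \left(8710 + N{\left(1 \right)}\right)\right) + F{\left(3 + L \right)} = \left(27777 - 8710\right) + 3 \left(3 - \frac{9}{46}\right) = \left(27777 + \left(-8710 + 0\right)\right) + 3 \cdot \frac{129}{46} = \left(27777 - 8710\right) + \frac{387}{46} = 19067 + \frac{387}{46} = \frac{877469}{46}$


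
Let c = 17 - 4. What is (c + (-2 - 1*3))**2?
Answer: 64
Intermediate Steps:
c = 13
(c + (-2 - 1*3))**2 = (13 + (-2 - 1*3))**2 = (13 + (-2 - 3))**2 = (13 - 5)**2 = 8**2 = 64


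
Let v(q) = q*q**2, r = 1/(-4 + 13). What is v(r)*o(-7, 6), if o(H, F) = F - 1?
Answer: 5/729 ≈ 0.0068587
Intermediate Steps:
o(H, F) = -1 + F
r = 1/9 ≈ 0.11111
v(q) = q**3
v(r)*o(-7, 6) = (1/9)**3*(-1 + 6) = (1/729)*5 = 5/729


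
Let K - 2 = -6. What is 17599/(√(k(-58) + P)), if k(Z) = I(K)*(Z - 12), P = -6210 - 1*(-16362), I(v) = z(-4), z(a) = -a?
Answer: 17599*√617/2468 ≈ 177.13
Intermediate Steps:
K = -4 (K = 2 - 6 = -4)
I(v) = 4 (I(v) = -1*(-4) = 4)
P = 10152 (P = -6210 + 16362 = 10152)
k(Z) = -48 + 4*Z (k(Z) = 4*(Z - 12) = 4*(-12 + Z) = -48 + 4*Z)
17599/(√(k(-58) + P)) = 17599/(√((-48 + 4*(-58)) + 10152)) = 17599/(√((-48 - 232) + 10152)) = 17599/(√(-280 + 10152)) = 17599/(√9872) = 17599/((4*√617)) = 17599*(√617/2468) = 17599*√617/2468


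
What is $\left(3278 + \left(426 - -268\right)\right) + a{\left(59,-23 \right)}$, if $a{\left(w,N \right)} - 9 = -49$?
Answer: $3932$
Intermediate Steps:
$a{\left(w,N \right)} = -40$ ($a{\left(w,N \right)} = 9 - 49 = -40$)
$\left(3278 + \left(426 - -268\right)\right) + a{\left(59,-23 \right)} = \left(3278 + \left(426 - -268\right)\right) - 40 = \left(3278 + \left(426 + 268\right)\right) - 40 = \left(3278 + 694\right) - 40 = 3972 - 40 = 3932$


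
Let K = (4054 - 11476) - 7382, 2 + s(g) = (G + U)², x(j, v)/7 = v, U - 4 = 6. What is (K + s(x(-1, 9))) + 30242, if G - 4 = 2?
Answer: 15692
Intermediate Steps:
G = 6 (G = 4 + 2 = 6)
U = 10 (U = 4 + 6 = 10)
x(j, v) = 7*v
s(g) = 254 (s(g) = -2 + (6 + 10)² = -2 + 16² = -2 + 256 = 254)
K = -14804 (K = -7422 - 7382 = -14804)
(K + s(x(-1, 9))) + 30242 = (-14804 + 254) + 30242 = -14550 + 30242 = 15692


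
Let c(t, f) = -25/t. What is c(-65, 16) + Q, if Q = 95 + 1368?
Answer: 19024/13 ≈ 1463.4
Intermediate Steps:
Q = 1463
c(-65, 16) + Q = -25/(-65) + 1463 = -25*(-1/65) + 1463 = 5/13 + 1463 = 19024/13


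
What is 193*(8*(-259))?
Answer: -399896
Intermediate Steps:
193*(8*(-259)) = 193*(-2072) = -399896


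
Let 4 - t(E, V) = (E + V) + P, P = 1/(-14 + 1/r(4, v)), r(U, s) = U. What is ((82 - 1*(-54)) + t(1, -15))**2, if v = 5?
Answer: 71808676/3025 ≈ 23738.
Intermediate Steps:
P = -4/55 (P = 1/(-14 + 1/4) = 1/(-55/4) = -4/55 ≈ -0.072727)
t(E, V) = 224/55 - E - V (t(E, V) = 4 - ((E + V) - 4/55) = 4 - (-4/55 + E + V) = 4 + (4/55 - E - V) = 224/55 - E - V)
((82 - 1*(-54)) + t(1, -15))**2 = ((82 - 1*(-54)) + (224/55 - 1*1 - 1*(-15)))**2 = ((82 + 54) + (224/55 - 1 + 15))**2 = (136 + 994/55)**2 = (8474/55)**2 = 71808676/3025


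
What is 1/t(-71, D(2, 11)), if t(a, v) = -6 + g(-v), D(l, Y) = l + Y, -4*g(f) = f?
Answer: -4/11 ≈ -0.36364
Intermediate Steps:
g(f) = -f/4
D(l, Y) = Y + l
t(a, v) = -6 + v/4 (t(a, v) = -6 - (-1)*v/4 = -6 + v/4)
1/t(-71, D(2, 11)) = 1/(-6 + (11 + 2)/4) = 1/(-6 + (¼)*13) = 1/(-6 + 13/4) = 1/(-11/4) = -4/11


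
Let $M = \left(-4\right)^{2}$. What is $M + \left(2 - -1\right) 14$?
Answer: $58$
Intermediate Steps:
$M = 16$
$M + \left(2 - -1\right) 14 = 16 + \left(2 - -1\right) 14 = 16 + \left(2 + 1\right) 14 = 16 + 3 \cdot 14 = 16 + 42 = 58$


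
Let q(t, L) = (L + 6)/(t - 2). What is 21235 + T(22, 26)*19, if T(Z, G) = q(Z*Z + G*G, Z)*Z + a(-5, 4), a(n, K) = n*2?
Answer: 12190907/579 ≈ 21055.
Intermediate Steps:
q(t, L) = (6 + L)/(-2 + t)
a(n, K) = 2*n
T(Z, G) = -10 + Z*(6 + Z)/(-2 + G² + Z²) (T(Z, G) = ((6 + Z)/(-2 + (Z*Z + G*G)))*Z + 2*(-5) = ((6 + Z)/(-2 + (Z² + G²)))*Z - 10 = ((6 + Z)/(-2 + (G² + Z²)))*Z - 10 = ((6 + Z)/(-2 + G² + Z²))*Z - 10 = Z*(6 + Z)/(-2 + G² + Z²) - 10 = -10 + Z*(6 + Z)/(-2 + G² + Z²))
21235 + T(22, 26)*19 = 21235 + ((20 - 10*26² - 9*22² + 6*22)/(-2 + 26² + 22²))*19 = 21235 + ((20 - 10*676 - 9*484 + 132)/(-2 + 676 + 484))*19 = 21235 + ((20 - 6760 - 4356 + 132)/1158)*19 = 21235 + ((1/1158)*(-10964))*19 = 21235 - 5482/579*19 = 21235 - 104158/579 = 12190907/579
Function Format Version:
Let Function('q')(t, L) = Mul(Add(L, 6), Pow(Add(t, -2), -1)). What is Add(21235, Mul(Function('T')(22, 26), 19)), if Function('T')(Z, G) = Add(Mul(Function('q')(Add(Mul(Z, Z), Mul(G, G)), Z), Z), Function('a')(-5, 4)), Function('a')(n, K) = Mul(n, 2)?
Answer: Rational(12190907, 579) ≈ 21055.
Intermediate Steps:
Function('q')(t, L) = Mul(Pow(Add(-2, t), -1), Add(6, L)) (Function('q')(t, L) = Mul(Add(6, L), Pow(Add(-2, t), -1)) = Mul(Pow(Add(-2, t), -1), Add(6, L)))
Function('a')(n, K) = Mul(2, n)
Function('T')(Z, G) = Add(-10, Mul(Z, Pow(Add(-2, Pow(G, 2), Pow(Z, 2)), -1), Add(6, Z))) (Function('T')(Z, G) = Add(Mul(Mul(Pow(Add(-2, Add(Mul(Z, Z), Mul(G, G))), -1), Add(6, Z)), Z), Mul(2, -5)) = Add(Mul(Mul(Pow(Add(-2, Add(Pow(Z, 2), Pow(G, 2))), -1), Add(6, Z)), Z), -10) = Add(Mul(Mul(Pow(Add(-2, Add(Pow(G, 2), Pow(Z, 2))), -1), Add(6, Z)), Z), -10) = Add(Mul(Mul(Pow(Add(-2, Pow(G, 2), Pow(Z, 2)), -1), Add(6, Z)), Z), -10) = Add(Mul(Z, Pow(Add(-2, Pow(G, 2), Pow(Z, 2)), -1), Add(6, Z)), -10) = Add(-10, Mul(Z, Pow(Add(-2, Pow(G, 2), Pow(Z, 2)), -1), Add(6, Z))))
Add(21235, Mul(Function('T')(22, 26), 19)) = Add(21235, Mul(Mul(Pow(Add(-2, Pow(26, 2), Pow(22, 2)), -1), Add(20, Mul(-10, Pow(26, 2)), Mul(-9, Pow(22, 2)), Mul(6, 22))), 19)) = Add(21235, Mul(Mul(Pow(Add(-2, 676, 484), -1), Add(20, Mul(-10, 676), Mul(-9, 484), 132)), 19)) = Add(21235, Mul(Mul(Pow(1158, -1), Add(20, -6760, -4356, 132)), 19)) = Add(21235, Mul(Mul(Rational(1, 1158), -10964), 19)) = Add(21235, Mul(Rational(-5482, 579), 19)) = Add(21235, Rational(-104158, 579)) = Rational(12190907, 579)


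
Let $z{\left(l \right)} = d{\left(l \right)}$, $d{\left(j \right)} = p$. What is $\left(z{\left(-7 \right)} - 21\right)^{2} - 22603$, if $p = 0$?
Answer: $-22162$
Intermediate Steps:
$d{\left(j \right)} = 0$
$z{\left(l \right)} = 0$
$\left(z{\left(-7 \right)} - 21\right)^{2} - 22603 = \left(0 - 21\right)^{2} - 22603 = \left(-21\right)^{2} - 22603 = 441 - 22603 = -22162$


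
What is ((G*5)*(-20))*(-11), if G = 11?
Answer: 12100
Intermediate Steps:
((G*5)*(-20))*(-11) = ((11*5)*(-20))*(-11) = (55*(-20))*(-11) = -1100*(-11) = 12100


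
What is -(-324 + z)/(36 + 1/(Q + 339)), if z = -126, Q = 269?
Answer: 273600/21889 ≈ 12.499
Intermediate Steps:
-(-324 + z)/(36 + 1/(Q + 339)) = -(-324 - 126)/(36 + 1/(269 + 339)) = -(-450)/(36 + 1/608) = -(-450)/21889/608 = -(-450)*608/21889 = -1*(-273600/21889) = 273600/21889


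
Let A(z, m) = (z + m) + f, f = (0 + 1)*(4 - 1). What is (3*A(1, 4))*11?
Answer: 264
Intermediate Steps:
f = 3 (f = 1*3 = 3)
A(z, m) = 3 + m + z (A(z, m) = (z + m) + 3 = (m + z) + 3 = 3 + m + z)
(3*A(1, 4))*11 = (3*(3 + 4 + 1))*11 = (3*8)*11 = 24*11 = 264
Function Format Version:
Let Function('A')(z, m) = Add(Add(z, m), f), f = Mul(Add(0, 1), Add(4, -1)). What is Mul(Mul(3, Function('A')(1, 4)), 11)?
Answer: 264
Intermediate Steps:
f = 3 (f = Mul(1, 3) = 3)
Function('A')(z, m) = Add(3, m, z) (Function('A')(z, m) = Add(Add(z, m), 3) = Add(Add(m, z), 3) = Add(3, m, z))
Mul(Mul(3, Function('A')(1, 4)), 11) = Mul(Mul(3, Add(3, 4, 1)), 11) = Mul(Mul(3, 8), 11) = Mul(24, 11) = 264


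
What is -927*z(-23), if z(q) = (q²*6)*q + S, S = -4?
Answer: 67676562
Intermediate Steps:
z(q) = -4 + 6*q³ (z(q) = (q²*6)*q - 4 = (6*q²)*q - 4 = 6*q³ - 4 = -4 + 6*q³)
-927*z(-23) = -927*(-4 + 6*(-23)³) = -927*(-4 + 6*(-12167)) = -927*(-4 - 73002) = -927*(-73006) = 67676562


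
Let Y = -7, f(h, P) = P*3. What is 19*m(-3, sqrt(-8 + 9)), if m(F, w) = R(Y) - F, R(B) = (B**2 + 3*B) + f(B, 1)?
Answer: 646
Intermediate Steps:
f(h, P) = 3*P
R(B) = 3 + B**2 + 3*B (R(B) = (B**2 + 3*B) + 3*1 = (B**2 + 3*B) + 3 = 3 + B**2 + 3*B)
m(F, w) = 31 - F (m(F, w) = (3 + (-7)**2 + 3*(-7)) - F = (3 + 49 - 21) - F = 31 - F)
19*m(-3, sqrt(-8 + 9)) = 19*(31 - 1*(-3)) = 19*(31 + 3) = 19*34 = 646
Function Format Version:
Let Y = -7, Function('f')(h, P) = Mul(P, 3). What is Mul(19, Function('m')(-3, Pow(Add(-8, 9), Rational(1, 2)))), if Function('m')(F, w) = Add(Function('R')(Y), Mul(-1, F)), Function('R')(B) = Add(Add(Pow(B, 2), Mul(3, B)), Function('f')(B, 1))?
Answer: 646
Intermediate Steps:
Function('f')(h, P) = Mul(3, P)
Function('R')(B) = Add(3, Pow(B, 2), Mul(3, B)) (Function('R')(B) = Add(Add(Pow(B, 2), Mul(3, B)), Mul(3, 1)) = Add(Add(Pow(B, 2), Mul(3, B)), 3) = Add(3, Pow(B, 2), Mul(3, B)))
Function('m')(F, w) = Add(31, Mul(-1, F)) (Function('m')(F, w) = Add(Add(3, Pow(-7, 2), Mul(3, -7)), Mul(-1, F)) = Add(Add(3, 49, -21), Mul(-1, F)) = Add(31, Mul(-1, F)))
Mul(19, Function('m')(-3, Pow(Add(-8, 9), Rational(1, 2)))) = Mul(19, Add(31, Mul(-1, -3))) = Mul(19, Add(31, 3)) = Mul(19, 34) = 646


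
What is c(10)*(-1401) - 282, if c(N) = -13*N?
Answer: 181848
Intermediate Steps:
c(10)*(-1401) - 282 = -13*10*(-1401) - 282 = -130*(-1401) - 282 = 182130 - 282 = 181848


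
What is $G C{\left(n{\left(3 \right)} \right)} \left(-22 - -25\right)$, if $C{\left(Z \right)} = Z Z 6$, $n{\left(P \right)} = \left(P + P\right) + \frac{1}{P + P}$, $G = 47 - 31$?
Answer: $10952$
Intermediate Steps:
$G = 16$ ($G = 47 - 31 = 16$)
$n{\left(P \right)} = \frac{1}{2 P} + 2 P$ ($n{\left(P \right)} = 2 P + \frac{1}{2 P} = \frac{1}{2 P} + 2 P$)
$C{\left(Z \right)} = 6 Z^{2}$ ($C{\left(Z \right)} = Z^{2} \cdot 6 = 6 Z^{2}$)
$G C{\left(n{\left(3 \right)} \right)} \left(-22 - -25\right) = 16 \cdot 6 \left(\frac{1}{2 \cdot 3} + 2 \cdot 3\right)^{2} \left(-22 - -25\right) = 16 \cdot 6 \left(\frac{1}{2} \cdot \frac{1}{3} + 6\right)^{2} \left(-22 + 25\right) = 16 \cdot 6 \left(\frac{1}{6} + 6\right)^{2} \cdot 3 = 16 \cdot 6 \left(\frac{37}{6}\right)^{2} \cdot 3 = 16 \cdot 6 \cdot \frac{1369}{36} \cdot 3 = 16 \cdot \frac{1369}{6} \cdot 3 = \frac{10952}{3} \cdot 3 = 10952$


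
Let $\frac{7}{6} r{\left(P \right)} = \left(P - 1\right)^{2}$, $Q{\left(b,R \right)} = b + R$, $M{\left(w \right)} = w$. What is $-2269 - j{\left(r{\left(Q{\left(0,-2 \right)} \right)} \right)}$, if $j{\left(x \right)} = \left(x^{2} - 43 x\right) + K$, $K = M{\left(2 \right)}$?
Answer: $- \frac{97941}{49} \approx -1998.8$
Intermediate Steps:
$K = 2$
$Q{\left(b,R \right)} = R + b$
$r{\left(P \right)} = \frac{6 \left(-1 + P\right)^{2}}{7}$ ($r{\left(P \right)} = \frac{6 \left(P - 1\right)^{2}}{7} = \frac{6 \left(-1 + P\right)^{2}}{7}$)
$j{\left(x \right)} = 2 + x^{2} - 43 x$ ($j{\left(x \right)} = \left(x^{2} - 43 x\right) + 2 = 2 + x^{2} - 43 x$)
$-2269 - j{\left(r{\left(Q{\left(0,-2 \right)} \right)} \right)} = -2269 - \left(2 + \left(\frac{6 \left(-1 + \left(-2 + 0\right)\right)^{2}}{7}\right)^{2} - 43 \frac{6 \left(-1 + \left(-2 + 0\right)\right)^{2}}{7}\right) = -2269 - \left(2 + \left(\frac{6 \left(-1 - 2\right)^{2}}{7}\right)^{2} - 43 \frac{6 \left(-1 - 2\right)^{2}}{7}\right) = -2269 - \left(2 + \left(\frac{6 \left(-3\right)^{2}}{7}\right)^{2} - 43 \frac{6 \left(-3\right)^{2}}{7}\right) = -2269 - \left(2 + \left(\frac{6}{7} \cdot 9\right)^{2} - 43 \cdot \frac{6}{7} \cdot 9\right) = -2269 - \left(2 + \left(\frac{54}{7}\right)^{2} - \frac{2322}{7}\right) = -2269 - \left(2 + \frac{2916}{49} - \frac{2322}{7}\right) = -2269 - - \frac{13240}{49} = -2269 + \frac{13240}{49} = - \frac{97941}{49}$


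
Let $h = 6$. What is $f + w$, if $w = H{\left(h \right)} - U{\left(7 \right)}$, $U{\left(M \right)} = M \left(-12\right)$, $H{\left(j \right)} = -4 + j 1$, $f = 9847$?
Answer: $9933$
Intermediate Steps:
$H{\left(j \right)} = -4 + j$
$U{\left(M \right)} = - 12 M$
$w = 86$ ($w = \left(-4 + 6\right) - \left(-12\right) 7 = 2 - -84 = 2 + 84 = 86$)
$f + w = 9847 + 86 = 9933$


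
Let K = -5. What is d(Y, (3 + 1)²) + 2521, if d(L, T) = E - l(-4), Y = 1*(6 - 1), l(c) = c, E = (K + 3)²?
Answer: 2529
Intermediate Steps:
E = 4 (E = (-5 + 3)² = (-2)² = 4)
Y = 5 (Y = 1*5 = 5)
d(L, T) = 8 (d(L, T) = 4 - 1*(-4) = 4 + 4 = 8)
d(Y, (3 + 1)²) + 2521 = 8 + 2521 = 2529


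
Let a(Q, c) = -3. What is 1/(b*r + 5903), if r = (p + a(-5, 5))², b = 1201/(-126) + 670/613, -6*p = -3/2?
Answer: 1235808/7216107671 ≈ 0.00017126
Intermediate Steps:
p = ¼ (p = -(-1)/(2*2) = -⅙*(-3/2) = ¼ ≈ 0.25000)
b = -651793/77238 (b = 1201*(-1/126) + 670*(1/613) = -1201/126 + 670/613 = -651793/77238 ≈ -8.4388)
r = 121/16 (r = (¼ - 3)² = (-11/4)² = 121/16 ≈ 7.5625)
1/(b*r + 5903) = 1/(-651793/77238*121/16 + 5903) = 1/(-78866953/1235808 + 5903) = 1/(7216107671/1235808) = 1235808/7216107671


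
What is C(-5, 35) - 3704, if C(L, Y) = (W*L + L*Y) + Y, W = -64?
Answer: -3524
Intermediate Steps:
C(L, Y) = Y - 64*L + L*Y (C(L, Y) = (-64*L + L*Y) + Y = Y - 64*L + L*Y)
C(-5, 35) - 3704 = (35 - 64*(-5) - 5*35) - 3704 = (35 + 320 - 175) - 3704 = 180 - 3704 = -3524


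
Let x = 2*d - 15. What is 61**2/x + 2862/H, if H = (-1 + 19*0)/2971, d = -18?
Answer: -433656823/51 ≈ -8.5031e+6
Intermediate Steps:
H = -1/2971 (H = (-1 + 0)*(1/2971) = -1*1/2971 = -1/2971 ≈ -0.00033659)
x = -51 (x = 2*(-18) - 15 = -36 - 15 = -51)
61**2/x + 2862/H = 61**2/(-51) + 2862/(-1/2971) = 3721*(-1/51) + 2862*(-2971) = -3721/51 - 8503002 = -433656823/51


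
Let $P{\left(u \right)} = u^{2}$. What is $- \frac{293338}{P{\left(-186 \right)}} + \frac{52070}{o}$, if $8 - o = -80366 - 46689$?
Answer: $- \frac{17735496287}{2197935774} \approx -8.0692$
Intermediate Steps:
$o = 127063$ ($o = 8 - \left(-80366 - 46689\right) = 8 - -127055 = 8 + 127055 = 127063$)
$- \frac{293338}{P{\left(-186 \right)}} + \frac{52070}{o} = - \frac{293338}{\left(-186\right)^{2}} + \frac{52070}{127063} = - \frac{293338}{34596} + 52070 \cdot \frac{1}{127063} = \left(-293338\right) \frac{1}{34596} + \frac{52070}{127063} = - \frac{146669}{17298} + \frac{52070}{127063} = - \frac{17735496287}{2197935774}$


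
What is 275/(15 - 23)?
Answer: -275/8 ≈ -34.375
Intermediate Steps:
275/(15 - 23) = 275/(-8) = -1/8*275 = -275/8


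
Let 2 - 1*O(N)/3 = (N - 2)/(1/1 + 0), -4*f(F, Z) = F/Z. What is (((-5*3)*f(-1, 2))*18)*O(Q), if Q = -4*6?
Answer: -2835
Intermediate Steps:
f(F, Z) = -F/(4*Z)
Q = -24
O(N) = 12 - 3*N (O(N) = 6 - 3*(N - 2)/(1/1 + 0) = 6 - 3*(-2 + N)/(1 + 0) = 6 - 3*(-2 + N)/1 = 6 - 3*(-2 + N) = 6 + (6 - 3*N) = 12 - 3*N)
(((-5*3)*f(-1, 2))*18)*O(Q) = (((-5*3)*(-1/4*(-1)/2))*18)*(12 - 3*(-24)) = (-(-15)*(-1)/(4*2)*18)*(12 + 72) = (-15*1/8*18)*84 = -15/8*18*84 = -135/4*84 = -2835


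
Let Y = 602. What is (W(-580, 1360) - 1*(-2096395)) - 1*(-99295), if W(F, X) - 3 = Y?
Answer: 2196295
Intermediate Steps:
W(F, X) = 605 (W(F, X) = 3 + 602 = 605)
(W(-580, 1360) - 1*(-2096395)) - 1*(-99295) = (605 - 1*(-2096395)) - 1*(-99295) = (605 + 2096395) + 99295 = 2097000 + 99295 = 2196295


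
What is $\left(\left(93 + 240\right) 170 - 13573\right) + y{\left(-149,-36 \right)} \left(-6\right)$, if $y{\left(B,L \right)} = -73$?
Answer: $43475$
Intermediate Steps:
$\left(\left(93 + 240\right) 170 - 13573\right) + y{\left(-149,-36 \right)} \left(-6\right) = \left(\left(93 + 240\right) 170 - 13573\right) - -438 = \left(333 \cdot 170 - 13573\right) + 438 = \left(56610 - 13573\right) + 438 = 43037 + 438 = 43475$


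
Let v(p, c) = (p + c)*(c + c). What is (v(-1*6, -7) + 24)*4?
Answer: 824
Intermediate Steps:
v(p, c) = 2*c*(c + p) (v(p, c) = (c + p)*(2*c) = 2*c*(c + p))
(v(-1*6, -7) + 24)*4 = (2*(-7)*(-7 - 1*6) + 24)*4 = (2*(-7)*(-7 - 6) + 24)*4 = (2*(-7)*(-13) + 24)*4 = (182 + 24)*4 = 206*4 = 824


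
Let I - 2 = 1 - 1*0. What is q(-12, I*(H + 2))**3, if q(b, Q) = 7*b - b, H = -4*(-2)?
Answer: -373248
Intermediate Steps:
I = 3 (I = 2 + (1 - 1*0) = 2 + (1 + 0) = 2 + 1 = 3)
H = 8
q(b, Q) = 6*b
q(-12, I*(H + 2))**3 = (6*(-12))**3 = (-72)**3 = -373248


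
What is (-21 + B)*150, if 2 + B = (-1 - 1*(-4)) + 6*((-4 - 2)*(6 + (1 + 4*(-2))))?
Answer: 2400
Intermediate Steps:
B = 37 (B = -2 + ((-1 - 1*(-4)) + 6*((-4 - 2)*(6 + (1 + 4*(-2))))) = -2 + ((-1 + 4) + 6*(-6*(6 + (1 - 8)))) = -2 + (3 + 6*(-6*(6 - 7))) = -2 + (3 + 6*(-6*(-1))) = -2 + (3 + 6*6) = -2 + (3 + 36) = -2 + 39 = 37)
(-21 + B)*150 = (-21 + 37)*150 = 16*150 = 2400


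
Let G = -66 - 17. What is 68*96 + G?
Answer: 6445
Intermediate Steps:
G = -83
68*96 + G = 68*96 - 83 = 6528 - 83 = 6445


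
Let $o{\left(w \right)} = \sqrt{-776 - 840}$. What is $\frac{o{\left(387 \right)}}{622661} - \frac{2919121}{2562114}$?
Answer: $- \frac{2919121}{2562114} + \frac{4 i \sqrt{101}}{622661} \approx -1.1393 + 6.4561 \cdot 10^{-5} i$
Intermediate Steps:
$o{\left(w \right)} = 4 i \sqrt{101}$ ($o{\left(w \right)} = \sqrt{-1616} = 4 i \sqrt{101}$)
$\frac{o{\left(387 \right)}}{622661} - \frac{2919121}{2562114} = \frac{4 i \sqrt{101}}{622661} - \frac{2919121}{2562114} = - \frac{2919121}{2562114} + \frac{4 i \sqrt{101}}{622661}$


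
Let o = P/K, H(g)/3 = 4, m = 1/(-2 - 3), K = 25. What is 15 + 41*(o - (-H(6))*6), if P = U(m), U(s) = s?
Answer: 370834/125 ≈ 2966.7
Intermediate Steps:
m = -1/5 (m = 1/(-5) = -1/5 ≈ -0.20000)
P = -1/5 ≈ -0.20000
H(g) = 12 (H(g) = 3*4 = 12)
o = -1/125 (o = -1/5/25 = -1/5*1/25 = -1/125 ≈ -0.0080000)
15 + 41*(o - (-H(6))*6) = 15 + 41*(-1/125 - (-1*12)*6) = 15 + 41*(-1/125 - (-12)*6) = 15 + 41*(-1/125 - 1*(-72)) = 15 + 41*(-1/125 + 72) = 15 + 41*(8999/125) = 15 + 368959/125 = 370834/125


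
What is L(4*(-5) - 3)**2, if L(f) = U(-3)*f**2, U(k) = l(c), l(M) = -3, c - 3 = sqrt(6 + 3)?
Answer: 2518569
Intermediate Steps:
c = 6 (c = 3 + sqrt(6 + 3) = 3 + sqrt(9) = 3 + 3 = 6)
U(k) = -3
L(f) = -3*f**2
L(4*(-5) - 3)**2 = (-3*(4*(-5) - 3)**2)**2 = (-3*(-20 - 3)**2)**2 = (-3*(-23)**2)**2 = (-3*529)**2 = (-1587)**2 = 2518569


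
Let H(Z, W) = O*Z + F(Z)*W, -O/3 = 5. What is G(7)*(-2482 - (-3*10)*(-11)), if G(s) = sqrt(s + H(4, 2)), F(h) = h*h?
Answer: -2812*I*sqrt(21) ≈ -12886.0*I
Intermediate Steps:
F(h) = h**2
O = -15 (O = -3*5 = -15)
H(Z, W) = -15*Z + W*Z**2 (H(Z, W) = -15*Z + Z**2*W = -15*Z + W*Z**2)
G(s) = sqrt(-28 + s) (G(s) = sqrt(s + 4*(-15 + 2*4)) = sqrt(s + 4*(-15 + 8)) = sqrt(s + 4*(-7)) = sqrt(s - 28) = sqrt(-28 + s))
G(7)*(-2482 - (-3*10)*(-11)) = sqrt(-28 + 7)*(-2482 - (-3*10)*(-11)) = sqrt(-21)*(-2482 - (-30)*(-11)) = (I*sqrt(21))*(-2482 - 1*330) = (I*sqrt(21))*(-2482 - 330) = (I*sqrt(21))*(-2812) = -2812*I*sqrt(21)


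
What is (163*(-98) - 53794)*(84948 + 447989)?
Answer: -37181948616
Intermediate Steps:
(163*(-98) - 53794)*(84948 + 447989) = (-15974 - 53794)*532937 = -69768*532937 = -37181948616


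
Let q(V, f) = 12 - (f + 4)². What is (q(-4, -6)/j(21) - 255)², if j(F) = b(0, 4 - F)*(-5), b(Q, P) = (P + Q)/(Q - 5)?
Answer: 18861649/289 ≈ 65265.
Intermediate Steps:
b(Q, P) = (P + Q)/(-5 + Q)
q(V, f) = 12 - (4 + f)²
j(F) = 4 - F (j(F) = (((4 - F) + 0)/(-5 + 0))*(-5) = ((4 - F)/(-5))*(-5) = -(4 - F)/5*(-5) = (-⅘ + F/5)*(-5) = 4 - F)
(q(-4, -6)/j(21) - 255)² = ((12 - (4 - 6)²)/(4 - 1*21) - 255)² = ((12 - 1*(-2)²)/(4 - 21) - 255)² = ((12 - 1*4)/(-17) - 255)² = ((12 - 4)*(-1/17) - 255)² = (8*(-1/17) - 255)² = (-8/17 - 255)² = (-4343/17)² = 18861649/289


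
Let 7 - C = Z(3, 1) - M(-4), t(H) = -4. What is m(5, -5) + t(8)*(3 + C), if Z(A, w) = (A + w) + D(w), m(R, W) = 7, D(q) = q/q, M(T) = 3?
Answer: -25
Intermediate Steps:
D(q) = 1
Z(A, w) = 1 + A + w (Z(A, w) = (A + w) + 1 = 1 + A + w)
C = 5 (C = 7 - ((1 + 3 + 1) - 1*3) = 7 - (5 - 3) = 7 - 1*2 = 7 - 2 = 5)
m(5, -5) + t(8)*(3 + C) = 7 - 4*(3 + 5) = 7 - 4*8 = 7 - 32 = -25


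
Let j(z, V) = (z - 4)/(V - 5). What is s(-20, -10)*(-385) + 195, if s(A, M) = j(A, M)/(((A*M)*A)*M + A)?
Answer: 1948871/9995 ≈ 194.98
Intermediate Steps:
j(z, V) = (-4 + z)/(-5 + V)
s(A, M) = (-4 + A)/((-5 + M)*(A + A²*M²)) (s(A, M) = ((-4 + A)/(-5 + M))/(((A*M)*A)*M + A) = ((-4 + A)/(-5 + M))/((M*A²)*M + A) = ((-4 + A)/(-5 + M))/(A²*M² + A) = ((-4 + A)/(-5 + M))/(A + A²*M²) = (-4 + A)/((-5 + M)*(A + A²*M²)))
s(-20, -10)*(-385) + 195 = ((-4 - 20)/((-20)*(1 - 20*(-10)²)*(-5 - 10)))*(-385) + 195 = -1/20*(-24)/((1 - 20*100)*(-15))*(-385) + 195 = -1/20*(-1/15)*(-24)/(1 - 2000)*(-385) + 195 = -1/20*(-1/15)*(-24)/(-1999)*(-385) + 195 = -1/20*(-1/1999)*(-1/15)*(-24)*(-385) + 195 = (2/49975)*(-385) + 195 = -154/9995 + 195 = 1948871/9995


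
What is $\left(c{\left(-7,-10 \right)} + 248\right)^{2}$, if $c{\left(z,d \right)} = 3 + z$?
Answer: $59536$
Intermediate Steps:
$\left(c{\left(-7,-10 \right)} + 248\right)^{2} = \left(\left(3 - 7\right) + 248\right)^{2} = \left(-4 + 248\right)^{2} = 244^{2} = 59536$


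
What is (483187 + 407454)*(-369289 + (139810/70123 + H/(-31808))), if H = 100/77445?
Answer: -2840710322514467291002391/8636946688944 ≈ -3.2890e+11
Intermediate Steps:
H = 20/15489 (H = 100*(1/77445) = 20/15489 ≈ 0.0012912)
(483187 + 407454)*(-369289 + (139810/70123 + H/(-31808))) = (483187 + 407454)*(-369289 + (139810/70123 + (20/15489)/(-31808))) = 890641*(-369289 + (139810*(1/70123) + (20/15489)*(-1/31808))) = 890641*(-369289 + (139810/70123 - 5/123168528)) = 890641*(-369289 + 17220191549065/8636946688944) = 890641*(-3189512185621891751/8636946688944) = -2840710322514467291002391/8636946688944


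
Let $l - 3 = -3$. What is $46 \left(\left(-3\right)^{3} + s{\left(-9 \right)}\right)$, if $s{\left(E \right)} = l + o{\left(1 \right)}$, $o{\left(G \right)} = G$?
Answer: $-1196$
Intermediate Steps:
$l = 0$ ($l = 3 - 3 = 0$)
$s{\left(E \right)} = 1$ ($s{\left(E \right)} = 0 + 1 = 1$)
$46 \left(\left(-3\right)^{3} + s{\left(-9 \right)}\right) = 46 \left(\left(-3\right)^{3} + 1\right) = 46 \left(-27 + 1\right) = 46 \left(-26\right) = -1196$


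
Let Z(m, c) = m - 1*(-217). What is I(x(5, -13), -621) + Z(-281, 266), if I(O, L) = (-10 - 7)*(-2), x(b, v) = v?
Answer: -30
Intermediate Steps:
Z(m, c) = 217 + m (Z(m, c) = m + 217 = 217 + m)
I(O, L) = 34 (I(O, L) = -17*(-2) = 34)
I(x(5, -13), -621) + Z(-281, 266) = 34 + (217 - 281) = 34 - 64 = -30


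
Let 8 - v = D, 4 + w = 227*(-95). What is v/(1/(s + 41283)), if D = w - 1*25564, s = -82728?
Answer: -1953758745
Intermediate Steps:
w = -21569 (w = -4 + 227*(-95) = -4 - 21565 = -21569)
D = -47133 (D = -21569 - 1*25564 = -21569 - 25564 = -47133)
v = 47141 (v = 8 - 1*(-47133) = 8 + 47133 = 47141)
v/(1/(s + 41283)) = 47141/(1/(-82728 + 41283)) = 47141/(1/(-41445)) = 47141/(-1/41445) = 47141*(-41445) = -1953758745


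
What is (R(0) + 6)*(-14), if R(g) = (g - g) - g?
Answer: -84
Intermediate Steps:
R(g) = -g (R(g) = 0 - g = -g)
(R(0) + 6)*(-14) = (-1*0 + 6)*(-14) = (0 + 6)*(-14) = 6*(-14) = -84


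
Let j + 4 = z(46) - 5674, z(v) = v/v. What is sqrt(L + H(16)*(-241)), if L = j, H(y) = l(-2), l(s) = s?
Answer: I*sqrt(5195) ≈ 72.076*I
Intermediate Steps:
z(v) = 1
H(y) = -2
j = -5677 (j = -4 + (1 - 5674) = -4 - 5673 = -5677)
L = -5677
sqrt(L + H(16)*(-241)) = sqrt(-5677 - 2*(-241)) = sqrt(-5677 + 482) = sqrt(-5195) = I*sqrt(5195)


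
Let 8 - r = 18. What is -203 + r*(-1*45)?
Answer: 247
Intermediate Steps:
r = -10 (r = 8 - 1*18 = 8 - 18 = -10)
-203 + r*(-1*45) = -203 - (-10)*45 = -203 - 10*(-45) = -203 + 450 = 247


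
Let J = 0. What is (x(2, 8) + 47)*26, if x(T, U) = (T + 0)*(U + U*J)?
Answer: 1638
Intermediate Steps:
x(T, U) = T*U (x(T, U) = (T + 0)*(U + U*0) = T*(U + 0) = T*U)
(x(2, 8) + 47)*26 = (2*8 + 47)*26 = (16 + 47)*26 = 63*26 = 1638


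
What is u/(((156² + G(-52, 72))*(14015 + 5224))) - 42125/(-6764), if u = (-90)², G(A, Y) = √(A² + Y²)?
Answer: 9999424062581675/1605600390998516 - 675*√493/237374392519 ≈ 6.2278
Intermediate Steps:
u = 8100
u/(((156² + G(-52, 72))*(14015 + 5224))) - 42125/(-6764) = 8100/(((156² + √((-52)² + 72²))*(14015 + 5224))) - 42125/(-6764) = 8100/(((24336 + √(2704 + 5184))*19239)) - 42125*(-1/6764) = 8100/(((24336 + √7888)*19239)) + 42125/6764 = 8100/(((24336 + 4*√493)*19239)) + 42125/6764 = 8100/(468200304 + 76956*√493) + 42125/6764 = 42125/6764 + 8100/(468200304 + 76956*√493)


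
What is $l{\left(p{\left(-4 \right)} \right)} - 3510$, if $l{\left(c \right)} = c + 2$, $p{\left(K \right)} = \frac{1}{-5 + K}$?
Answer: $- \frac{31573}{9} \approx -3508.1$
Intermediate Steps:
$l{\left(c \right)} = 2 + c$
$l{\left(p{\left(-4 \right)} \right)} - 3510 = \left(2 + \frac{1}{-5 - 4}\right) - 3510 = \left(2 + \frac{1}{-9}\right) - 3510 = \left(2 - \frac{1}{9}\right) - 3510 = \frac{17}{9} - 3510 = - \frac{31573}{9}$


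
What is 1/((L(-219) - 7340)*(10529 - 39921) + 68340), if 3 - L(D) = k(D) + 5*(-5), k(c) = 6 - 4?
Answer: 1/215041428 ≈ 4.6503e-9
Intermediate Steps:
k(c) = 2
L(D) = 26 (L(D) = 3 - (2 + 5*(-5)) = 3 - (2 - 25) = 3 - 1*(-23) = 3 + 23 = 26)
1/((L(-219) - 7340)*(10529 - 39921) + 68340) = 1/((26 - 7340)*(10529 - 39921) + 68340) = 1/(-7314*(-29392) + 68340) = 1/(214973088 + 68340) = 1/215041428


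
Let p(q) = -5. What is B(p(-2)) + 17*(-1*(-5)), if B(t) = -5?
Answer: 80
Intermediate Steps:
B(p(-2)) + 17*(-1*(-5)) = -5 + 17*(-1*(-5)) = -5 + 17*5 = -5 + 85 = 80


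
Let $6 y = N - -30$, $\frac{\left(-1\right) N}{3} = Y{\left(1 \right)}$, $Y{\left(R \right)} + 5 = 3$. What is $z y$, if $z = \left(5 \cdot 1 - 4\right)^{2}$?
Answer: $6$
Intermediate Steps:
$Y{\left(R \right)} = -2$ ($Y{\left(R \right)} = -5 + 3 = -2$)
$N = 6$ ($N = \left(-3\right) \left(-2\right) = 6$)
$z = 1$ ($z = \left(5 - 4\right)^{2} = 1^{2} = 1$)
$y = 6$ ($y = \frac{6 - -30}{6} = \frac{6 + 30}{6} = \frac{1}{6} \cdot 36 = 6$)
$z y = 1 \cdot 6 = 6$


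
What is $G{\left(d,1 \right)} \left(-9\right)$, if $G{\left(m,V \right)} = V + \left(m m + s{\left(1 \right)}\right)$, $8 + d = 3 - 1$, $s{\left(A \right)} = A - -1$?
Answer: $-351$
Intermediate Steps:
$s{\left(A \right)} = 1 + A$ ($s{\left(A \right)} = A + 1 = 1 + A$)
$d = -6$ ($d = -8 + \left(3 - 1\right) = -8 + 2 = -6$)
$G{\left(m,V \right)} = 2 + V + m^{2}$ ($G{\left(m,V \right)} = V + \left(m m + \left(1 + 1\right)\right) = V + \left(m^{2} + 2\right) = V + \left(2 + m^{2}\right) = 2 + V + m^{2}$)
$G{\left(d,1 \right)} \left(-9\right) = \left(2 + 1 + \left(-6\right)^{2}\right) \left(-9\right) = \left(2 + 1 + 36\right) \left(-9\right) = 39 \left(-9\right) = -351$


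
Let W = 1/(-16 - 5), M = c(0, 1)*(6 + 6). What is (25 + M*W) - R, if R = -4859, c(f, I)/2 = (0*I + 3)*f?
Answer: 4884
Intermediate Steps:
c(f, I) = 6*f (c(f, I) = 2*((0*I + 3)*f) = 2*((0 + 3)*f) = 2*(3*f) = 6*f)
M = 0 (M = (6*0)*(6 + 6) = 0*12 = 0)
W = -1/21 (W = 1/(-21) = -1/21 ≈ -0.047619)
(25 + M*W) - R = (25 + 0*(-1/21)) - 1*(-4859) = (25 + 0) + 4859 = 25 + 4859 = 4884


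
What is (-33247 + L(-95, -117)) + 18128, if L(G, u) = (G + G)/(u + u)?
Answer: -1768828/117 ≈ -15118.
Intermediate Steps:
L(G, u) = G/u (L(G, u) = (2*G)/((2*u)) = (2*G)*(1/(2*u)) = G/u)
(-33247 + L(-95, -117)) + 18128 = (-33247 - 95/(-117)) + 18128 = (-33247 - 95*(-1/117)) + 18128 = (-33247 + 95/117) + 18128 = -3889804/117 + 18128 = -1768828/117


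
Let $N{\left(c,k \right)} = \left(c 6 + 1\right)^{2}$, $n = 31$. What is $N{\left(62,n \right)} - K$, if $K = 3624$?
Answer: $135505$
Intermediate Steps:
$N{\left(c,k \right)} = \left(1 + 6 c\right)^{2}$ ($N{\left(c,k \right)} = \left(6 c + 1\right)^{2} = \left(1 + 6 c\right)^{2}$)
$N{\left(62,n \right)} - K = \left(1 + 6 \cdot 62\right)^{2} - 3624 = \left(1 + 372\right)^{2} - 3624 = 373^{2} - 3624 = 139129 - 3624 = 135505$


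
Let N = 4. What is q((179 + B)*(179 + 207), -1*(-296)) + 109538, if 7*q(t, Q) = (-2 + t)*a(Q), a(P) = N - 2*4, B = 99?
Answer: 337542/7 ≈ 48220.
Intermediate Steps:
a(P) = -4 (a(P) = 4 - 2*4 = 4 - 8 = -4)
q(t, Q) = 8/7 - 4*t/7 (q(t, Q) = ((-2 + t)*(-4))/7 = (8 - 4*t)/7 = 8/7 - 4*t/7)
q((179 + B)*(179 + 207), -1*(-296)) + 109538 = (8/7 - 4*(179 + 99)*(179 + 207)/7) + 109538 = (8/7 - 1112*386/7) + 109538 = (8/7 - 4/7*107308) + 109538 = (8/7 - 429232/7) + 109538 = -429224/7 + 109538 = 337542/7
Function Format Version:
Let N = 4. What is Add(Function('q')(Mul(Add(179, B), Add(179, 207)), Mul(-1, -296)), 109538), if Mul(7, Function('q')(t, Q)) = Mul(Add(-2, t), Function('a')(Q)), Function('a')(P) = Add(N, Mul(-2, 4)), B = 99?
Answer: Rational(337542, 7) ≈ 48220.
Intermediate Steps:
Function('a')(P) = -4 (Function('a')(P) = Add(4, Mul(-2, 4)) = Add(4, -8) = -4)
Function('q')(t, Q) = Add(Rational(8, 7), Mul(Rational(-4, 7), t)) (Function('q')(t, Q) = Mul(Rational(1, 7), Mul(Add(-2, t), -4)) = Mul(Rational(1, 7), Add(8, Mul(-4, t))) = Add(Rational(8, 7), Mul(Rational(-4, 7), t)))
Add(Function('q')(Mul(Add(179, B), Add(179, 207)), Mul(-1, -296)), 109538) = Add(Add(Rational(8, 7), Mul(Rational(-4, 7), Mul(Add(179, 99), Add(179, 207)))), 109538) = Add(Add(Rational(8, 7), Mul(Rational(-4, 7), Mul(278, 386))), 109538) = Add(Add(Rational(8, 7), Mul(Rational(-4, 7), 107308)), 109538) = Add(Add(Rational(8, 7), Rational(-429232, 7)), 109538) = Add(Rational(-429224, 7), 109538) = Rational(337542, 7)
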